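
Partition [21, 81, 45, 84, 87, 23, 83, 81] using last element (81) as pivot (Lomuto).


Pivot: 81
  21 <= 81: advance i (no swap)
  81 <= 81: advance i (no swap)
  45 <= 81: advance i (no swap)
  23 <= 81: swap -> [21, 81, 45, 23, 87, 84, 83, 81]
Place pivot at 4: [21, 81, 45, 23, 81, 84, 83, 87]

Partitioned: [21, 81, 45, 23, 81, 84, 83, 87]


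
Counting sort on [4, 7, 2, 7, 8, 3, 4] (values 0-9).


Input: [4, 7, 2, 7, 8, 3, 4]
Counts: [0, 0, 1, 1, 2, 0, 0, 2, 1, 0]

Sorted: [2, 3, 4, 4, 7, 7, 8]


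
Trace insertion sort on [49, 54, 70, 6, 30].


Initial: [49, 54, 70, 6, 30]
Insert 54: [49, 54, 70, 6, 30]
Insert 70: [49, 54, 70, 6, 30]
Insert 6: [6, 49, 54, 70, 30]
Insert 30: [6, 30, 49, 54, 70]

Sorted: [6, 30, 49, 54, 70]


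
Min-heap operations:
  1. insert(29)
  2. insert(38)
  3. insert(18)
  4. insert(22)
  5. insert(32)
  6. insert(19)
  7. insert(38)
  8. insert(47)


insert(29) -> [29]
insert(38) -> [29, 38]
insert(18) -> [18, 38, 29]
insert(22) -> [18, 22, 29, 38]
insert(32) -> [18, 22, 29, 38, 32]
insert(19) -> [18, 22, 19, 38, 32, 29]
insert(38) -> [18, 22, 19, 38, 32, 29, 38]
insert(47) -> [18, 22, 19, 38, 32, 29, 38, 47]

Final heap: [18, 22, 19, 38, 32, 29, 38, 47]


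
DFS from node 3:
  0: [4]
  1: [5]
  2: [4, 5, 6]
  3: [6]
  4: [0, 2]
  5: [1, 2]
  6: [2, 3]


Visit 3, push [6]
Visit 6, push [2]
Visit 2, push [5, 4]
Visit 4, push [0]
Visit 0, push []
Visit 5, push [1]
Visit 1, push []

DFS order: [3, 6, 2, 4, 0, 5, 1]


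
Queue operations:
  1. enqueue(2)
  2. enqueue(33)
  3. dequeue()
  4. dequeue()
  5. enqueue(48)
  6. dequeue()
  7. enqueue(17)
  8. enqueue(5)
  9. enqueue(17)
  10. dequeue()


enqueue(2) -> [2]
enqueue(33) -> [2, 33]
dequeue()->2, [33]
dequeue()->33, []
enqueue(48) -> [48]
dequeue()->48, []
enqueue(17) -> [17]
enqueue(5) -> [17, 5]
enqueue(17) -> [17, 5, 17]
dequeue()->17, [5, 17]

Final queue: [5, 17]


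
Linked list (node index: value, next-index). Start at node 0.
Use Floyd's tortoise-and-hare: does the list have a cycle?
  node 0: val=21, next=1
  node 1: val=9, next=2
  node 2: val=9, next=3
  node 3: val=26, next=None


Floyd's tortoise (slow, +1) and hare (fast, +2):
  init: slow=0, fast=0
  step 1: slow=1, fast=2
  step 2: fast 2->3->None, no cycle

Cycle: no


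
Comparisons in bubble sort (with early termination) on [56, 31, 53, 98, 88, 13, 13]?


Algorithm: bubble sort (with early termination)
Input: [56, 31, 53, 98, 88, 13, 13]
Sorted: [13, 13, 31, 53, 56, 88, 98]

21


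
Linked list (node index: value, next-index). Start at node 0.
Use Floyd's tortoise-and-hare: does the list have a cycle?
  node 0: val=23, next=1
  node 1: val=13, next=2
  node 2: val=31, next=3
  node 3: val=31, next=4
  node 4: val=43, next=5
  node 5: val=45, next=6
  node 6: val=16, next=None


Floyd's tortoise (slow, +1) and hare (fast, +2):
  init: slow=0, fast=0
  step 1: slow=1, fast=2
  step 2: slow=2, fast=4
  step 3: slow=3, fast=6
  step 4: fast -> None, no cycle

Cycle: no


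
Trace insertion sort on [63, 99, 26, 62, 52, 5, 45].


Initial: [63, 99, 26, 62, 52, 5, 45]
Insert 99: [63, 99, 26, 62, 52, 5, 45]
Insert 26: [26, 63, 99, 62, 52, 5, 45]
Insert 62: [26, 62, 63, 99, 52, 5, 45]
Insert 52: [26, 52, 62, 63, 99, 5, 45]
Insert 5: [5, 26, 52, 62, 63, 99, 45]
Insert 45: [5, 26, 45, 52, 62, 63, 99]

Sorted: [5, 26, 45, 52, 62, 63, 99]


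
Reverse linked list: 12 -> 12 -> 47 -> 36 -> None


Step 1: curr=12, set curr.next=prev(None) | reversed so far: 12
Step 2: curr=12, set curr.next=prev(12) | reversed so far: 12 -> 12
Step 3: curr=47, set curr.next=prev(12) | reversed so far: 47 -> 12 -> 12
Step 4: curr=36, set curr.next=prev(47) | reversed so far: 36 -> 47 -> 12 -> 12

36 -> 47 -> 12 -> 12 -> None


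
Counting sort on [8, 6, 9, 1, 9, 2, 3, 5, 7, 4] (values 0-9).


Input: [8, 6, 9, 1, 9, 2, 3, 5, 7, 4]
Counts: [0, 1, 1, 1, 1, 1, 1, 1, 1, 2]

Sorted: [1, 2, 3, 4, 5, 6, 7, 8, 9, 9]


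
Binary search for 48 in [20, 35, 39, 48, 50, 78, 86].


Step 1: lo=0, hi=6, mid=3, val=48

Found at index 3


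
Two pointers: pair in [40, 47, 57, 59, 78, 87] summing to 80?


lo=0(40)+hi=5(87)=127
lo=0(40)+hi=4(78)=118
lo=0(40)+hi=3(59)=99
lo=0(40)+hi=2(57)=97
lo=0(40)+hi=1(47)=87

No pair found


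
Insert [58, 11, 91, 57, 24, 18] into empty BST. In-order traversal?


Insert 58: root
Insert 11: L from 58
Insert 91: R from 58
Insert 57: L from 58 -> R from 11
Insert 24: L from 58 -> R from 11 -> L from 57
Insert 18: L from 58 -> R from 11 -> L from 57 -> L from 24

In-order: [11, 18, 24, 57, 58, 91]


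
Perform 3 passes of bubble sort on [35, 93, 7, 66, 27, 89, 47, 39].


Initial: [35, 93, 7, 66, 27, 89, 47, 39]
Pass 1: [35, 7, 66, 27, 89, 47, 39, 93] (6 swaps)
Pass 2: [7, 35, 27, 66, 47, 39, 89, 93] (4 swaps)
Pass 3: [7, 27, 35, 47, 39, 66, 89, 93] (3 swaps)

After 3 passes: [7, 27, 35, 47, 39, 66, 89, 93]


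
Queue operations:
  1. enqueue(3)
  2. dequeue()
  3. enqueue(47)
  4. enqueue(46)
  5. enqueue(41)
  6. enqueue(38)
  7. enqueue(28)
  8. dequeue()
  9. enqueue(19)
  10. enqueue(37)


enqueue(3) -> [3]
dequeue()->3, []
enqueue(47) -> [47]
enqueue(46) -> [47, 46]
enqueue(41) -> [47, 46, 41]
enqueue(38) -> [47, 46, 41, 38]
enqueue(28) -> [47, 46, 41, 38, 28]
dequeue()->47, [46, 41, 38, 28]
enqueue(19) -> [46, 41, 38, 28, 19]
enqueue(37) -> [46, 41, 38, 28, 19, 37]

Final queue: [46, 41, 38, 28, 19, 37]


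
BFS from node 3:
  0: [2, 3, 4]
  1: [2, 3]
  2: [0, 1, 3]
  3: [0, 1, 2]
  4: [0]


Visit 3, enqueue [0, 1, 2]
Visit 0, enqueue [4]
Visit 1, enqueue []
Visit 2, enqueue []
Visit 4, enqueue []

BFS order: [3, 0, 1, 2, 4]


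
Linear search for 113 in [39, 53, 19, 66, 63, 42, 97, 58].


i=0: 39!=113
i=1: 53!=113
i=2: 19!=113
i=3: 66!=113
i=4: 63!=113
i=5: 42!=113
i=6: 97!=113
i=7: 58!=113

Not found, 8 comps


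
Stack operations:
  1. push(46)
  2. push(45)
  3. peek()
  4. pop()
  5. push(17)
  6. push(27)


push(46) -> [46]
push(45) -> [46, 45]
peek()->45
pop()->45, [46]
push(17) -> [46, 17]
push(27) -> [46, 17, 27]

Final stack: [46, 17, 27]


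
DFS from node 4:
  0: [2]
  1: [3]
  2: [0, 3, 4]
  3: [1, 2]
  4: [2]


Visit 4, push [2]
Visit 2, push [3, 0]
Visit 0, push []
Visit 3, push [1]
Visit 1, push []

DFS order: [4, 2, 0, 3, 1]


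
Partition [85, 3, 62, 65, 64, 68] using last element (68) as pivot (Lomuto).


Pivot: 68
  3 <= 68: swap -> [3, 85, 62, 65, 64, 68]
  62 <= 68: swap -> [3, 62, 85, 65, 64, 68]
  65 <= 68: swap -> [3, 62, 65, 85, 64, 68]
  64 <= 68: swap -> [3, 62, 65, 64, 85, 68]
Place pivot at 4: [3, 62, 65, 64, 68, 85]

Partitioned: [3, 62, 65, 64, 68, 85]


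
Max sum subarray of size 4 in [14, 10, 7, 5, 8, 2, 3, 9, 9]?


[0:4]: 36
[1:5]: 30
[2:6]: 22
[3:7]: 18
[4:8]: 22
[5:9]: 23

Max: 36 at [0:4]


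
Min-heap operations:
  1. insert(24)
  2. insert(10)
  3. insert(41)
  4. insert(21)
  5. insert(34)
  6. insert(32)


insert(24) -> [24]
insert(10) -> [10, 24]
insert(41) -> [10, 24, 41]
insert(21) -> [10, 21, 41, 24]
insert(34) -> [10, 21, 41, 24, 34]
insert(32) -> [10, 21, 32, 24, 34, 41]

Final heap: [10, 21, 32, 24, 34, 41]


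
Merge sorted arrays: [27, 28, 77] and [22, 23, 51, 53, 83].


Take 22 from B
Take 23 from B
Take 27 from A
Take 28 from A
Take 51 from B
Take 53 from B
Take 77 from A

Merged: [22, 23, 27, 28, 51, 53, 77, 83]


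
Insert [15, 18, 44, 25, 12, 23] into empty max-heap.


Insert 15: [15]
Insert 18: [18, 15]
Insert 44: [44, 15, 18]
Insert 25: [44, 25, 18, 15]
Insert 12: [44, 25, 18, 15, 12]
Insert 23: [44, 25, 23, 15, 12, 18]

Final heap: [44, 25, 23, 15, 12, 18]


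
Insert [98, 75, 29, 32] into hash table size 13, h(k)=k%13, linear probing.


Insert 98: h=7 -> slot 7
Insert 75: h=10 -> slot 10
Insert 29: h=3 -> slot 3
Insert 32: h=6 -> slot 6

Table: [None, None, None, 29, None, None, 32, 98, None, None, 75, None, None]


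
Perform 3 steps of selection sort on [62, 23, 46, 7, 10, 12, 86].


Initial: [62, 23, 46, 7, 10, 12, 86]
Step 1: min=7 at 3
  Swap: [7, 23, 46, 62, 10, 12, 86]
Step 2: min=10 at 4
  Swap: [7, 10, 46, 62, 23, 12, 86]
Step 3: min=12 at 5
  Swap: [7, 10, 12, 62, 23, 46, 86]

After 3 steps: [7, 10, 12, 62, 23, 46, 86]


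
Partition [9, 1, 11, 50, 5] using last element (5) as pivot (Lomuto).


Pivot: 5
  1 <= 5: swap -> [1, 9, 11, 50, 5]
Place pivot at 1: [1, 5, 11, 50, 9]

Partitioned: [1, 5, 11, 50, 9]


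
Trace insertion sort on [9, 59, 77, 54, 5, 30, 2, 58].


Initial: [9, 59, 77, 54, 5, 30, 2, 58]
Insert 59: [9, 59, 77, 54, 5, 30, 2, 58]
Insert 77: [9, 59, 77, 54, 5, 30, 2, 58]
Insert 54: [9, 54, 59, 77, 5, 30, 2, 58]
Insert 5: [5, 9, 54, 59, 77, 30, 2, 58]
Insert 30: [5, 9, 30, 54, 59, 77, 2, 58]
Insert 2: [2, 5, 9, 30, 54, 59, 77, 58]
Insert 58: [2, 5, 9, 30, 54, 58, 59, 77]

Sorted: [2, 5, 9, 30, 54, 58, 59, 77]


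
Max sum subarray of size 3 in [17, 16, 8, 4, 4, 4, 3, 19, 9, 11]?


[0:3]: 41
[1:4]: 28
[2:5]: 16
[3:6]: 12
[4:7]: 11
[5:8]: 26
[6:9]: 31
[7:10]: 39

Max: 41 at [0:3]


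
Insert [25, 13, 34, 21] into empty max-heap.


Insert 25: [25]
Insert 13: [25, 13]
Insert 34: [34, 13, 25]
Insert 21: [34, 21, 25, 13]

Final heap: [34, 21, 25, 13]


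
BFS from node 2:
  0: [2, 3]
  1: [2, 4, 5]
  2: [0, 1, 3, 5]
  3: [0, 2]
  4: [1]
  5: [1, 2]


Visit 2, enqueue [0, 1, 3, 5]
Visit 0, enqueue []
Visit 1, enqueue [4]
Visit 3, enqueue []
Visit 5, enqueue []
Visit 4, enqueue []

BFS order: [2, 0, 1, 3, 5, 4]


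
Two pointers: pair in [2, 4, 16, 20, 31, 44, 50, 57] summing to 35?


lo=0(2)+hi=7(57)=59
lo=0(2)+hi=6(50)=52
lo=0(2)+hi=5(44)=46
lo=0(2)+hi=4(31)=33
lo=1(4)+hi=4(31)=35

Yes: 4+31=35


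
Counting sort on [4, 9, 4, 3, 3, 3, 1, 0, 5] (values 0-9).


Input: [4, 9, 4, 3, 3, 3, 1, 0, 5]
Counts: [1, 1, 0, 3, 2, 1, 0, 0, 0, 1]

Sorted: [0, 1, 3, 3, 3, 4, 4, 5, 9]


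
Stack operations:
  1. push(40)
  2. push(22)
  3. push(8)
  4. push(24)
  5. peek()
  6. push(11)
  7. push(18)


push(40) -> [40]
push(22) -> [40, 22]
push(8) -> [40, 22, 8]
push(24) -> [40, 22, 8, 24]
peek()->24
push(11) -> [40, 22, 8, 24, 11]
push(18) -> [40, 22, 8, 24, 11, 18]

Final stack: [40, 22, 8, 24, 11, 18]


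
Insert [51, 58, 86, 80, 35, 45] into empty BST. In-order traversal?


Insert 51: root
Insert 58: R from 51
Insert 86: R from 51 -> R from 58
Insert 80: R from 51 -> R from 58 -> L from 86
Insert 35: L from 51
Insert 45: L from 51 -> R from 35

In-order: [35, 45, 51, 58, 80, 86]


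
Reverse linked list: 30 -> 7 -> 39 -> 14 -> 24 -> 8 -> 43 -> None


Step 1: curr=30, set curr.next=prev(None) | reversed so far: 30
Step 2: curr=7, set curr.next=prev(30) | reversed so far: 7 -> 30
Step 3: curr=39, set curr.next=prev(7) | reversed so far: 39 -> 7 -> 30
Step 4: curr=14, set curr.next=prev(39) | reversed so far: 14 -> 39 -> 7 -> 30
Step 5: curr=24, set curr.next=prev(14) | reversed so far: 24 -> 14 -> 39 -> 7 -> 30
Step 6: curr=8, set curr.next=prev(24) | reversed so far: 8 -> 24 -> 14 -> 39 -> 7 -> 30
Step 7: curr=43, set curr.next=prev(8) | reversed so far: 43 -> 8 -> 24 -> 14 -> 39 -> 7 -> 30

43 -> 8 -> 24 -> 14 -> 39 -> 7 -> 30 -> None


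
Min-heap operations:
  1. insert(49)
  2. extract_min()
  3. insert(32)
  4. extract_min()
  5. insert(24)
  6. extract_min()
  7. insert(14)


insert(49) -> [49]
extract_min()->49, []
insert(32) -> [32]
extract_min()->32, []
insert(24) -> [24]
extract_min()->24, []
insert(14) -> [14]

Final heap: [14]


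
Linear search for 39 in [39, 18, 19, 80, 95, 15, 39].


i=0: 39==39 found!

Found at 0, 1 comps


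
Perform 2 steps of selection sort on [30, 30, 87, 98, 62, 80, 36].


Initial: [30, 30, 87, 98, 62, 80, 36]
Step 1: min=30 at 0
  Swap: [30, 30, 87, 98, 62, 80, 36]
Step 2: min=30 at 1
  Swap: [30, 30, 87, 98, 62, 80, 36]

After 2 steps: [30, 30, 87, 98, 62, 80, 36]


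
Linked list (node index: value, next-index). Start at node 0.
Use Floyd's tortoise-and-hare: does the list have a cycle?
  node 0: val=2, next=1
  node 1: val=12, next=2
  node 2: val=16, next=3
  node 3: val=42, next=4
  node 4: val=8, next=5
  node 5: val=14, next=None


Floyd's tortoise (slow, +1) and hare (fast, +2):
  init: slow=0, fast=0
  step 1: slow=1, fast=2
  step 2: slow=2, fast=4
  step 3: fast 4->5->None, no cycle

Cycle: no


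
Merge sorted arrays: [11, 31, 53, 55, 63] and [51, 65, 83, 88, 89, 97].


Take 11 from A
Take 31 from A
Take 51 from B
Take 53 from A
Take 55 from A
Take 63 from A

Merged: [11, 31, 51, 53, 55, 63, 65, 83, 88, 89, 97]


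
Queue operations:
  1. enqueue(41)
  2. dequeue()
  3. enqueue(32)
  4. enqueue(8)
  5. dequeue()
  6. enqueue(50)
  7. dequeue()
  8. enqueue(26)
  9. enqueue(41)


enqueue(41) -> [41]
dequeue()->41, []
enqueue(32) -> [32]
enqueue(8) -> [32, 8]
dequeue()->32, [8]
enqueue(50) -> [8, 50]
dequeue()->8, [50]
enqueue(26) -> [50, 26]
enqueue(41) -> [50, 26, 41]

Final queue: [50, 26, 41]


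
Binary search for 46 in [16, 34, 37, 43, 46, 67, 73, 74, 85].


Step 1: lo=0, hi=8, mid=4, val=46

Found at index 4


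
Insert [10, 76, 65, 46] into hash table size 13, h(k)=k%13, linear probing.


Insert 10: h=10 -> slot 10
Insert 76: h=11 -> slot 11
Insert 65: h=0 -> slot 0
Insert 46: h=7 -> slot 7

Table: [65, None, None, None, None, None, None, 46, None, None, 10, 76, None]


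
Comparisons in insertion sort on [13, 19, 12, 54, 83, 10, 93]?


Algorithm: insertion sort
Input: [13, 19, 12, 54, 83, 10, 93]
Sorted: [10, 12, 13, 19, 54, 83, 93]

11


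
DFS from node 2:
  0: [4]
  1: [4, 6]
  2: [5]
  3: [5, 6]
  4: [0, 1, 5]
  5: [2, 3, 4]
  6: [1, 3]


Visit 2, push [5]
Visit 5, push [4, 3]
Visit 3, push [6]
Visit 6, push [1]
Visit 1, push [4]
Visit 4, push [0]
Visit 0, push []

DFS order: [2, 5, 3, 6, 1, 4, 0]


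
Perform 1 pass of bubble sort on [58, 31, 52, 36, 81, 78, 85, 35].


Initial: [58, 31, 52, 36, 81, 78, 85, 35]
Pass 1: [31, 52, 36, 58, 78, 81, 35, 85] (5 swaps)

After 1 pass: [31, 52, 36, 58, 78, 81, 35, 85]


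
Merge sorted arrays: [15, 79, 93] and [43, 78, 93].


Take 15 from A
Take 43 from B
Take 78 from B
Take 79 from A
Take 93 from A

Merged: [15, 43, 78, 79, 93, 93]


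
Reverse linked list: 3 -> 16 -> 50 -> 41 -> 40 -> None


Step 1: curr=3, set curr.next=prev(None) | reversed so far: 3
Step 2: curr=16, set curr.next=prev(3) | reversed so far: 16 -> 3
Step 3: curr=50, set curr.next=prev(16) | reversed so far: 50 -> 16 -> 3
Step 4: curr=41, set curr.next=prev(50) | reversed so far: 41 -> 50 -> 16 -> 3
Step 5: curr=40, set curr.next=prev(41) | reversed so far: 40 -> 41 -> 50 -> 16 -> 3

40 -> 41 -> 50 -> 16 -> 3 -> None


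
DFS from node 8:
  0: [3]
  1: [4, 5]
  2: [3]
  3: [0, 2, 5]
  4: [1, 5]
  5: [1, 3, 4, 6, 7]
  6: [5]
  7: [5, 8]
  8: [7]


Visit 8, push [7]
Visit 7, push [5]
Visit 5, push [6, 4, 3, 1]
Visit 1, push [4]
Visit 4, push []
Visit 3, push [2, 0]
Visit 0, push []
Visit 2, push []
Visit 6, push []

DFS order: [8, 7, 5, 1, 4, 3, 0, 2, 6]


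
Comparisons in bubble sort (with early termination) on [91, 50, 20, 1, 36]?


Algorithm: bubble sort (with early termination)
Input: [91, 50, 20, 1, 36]
Sorted: [1, 20, 36, 50, 91]

10


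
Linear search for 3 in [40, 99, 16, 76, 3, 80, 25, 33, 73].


i=0: 40!=3
i=1: 99!=3
i=2: 16!=3
i=3: 76!=3
i=4: 3==3 found!

Found at 4, 5 comps


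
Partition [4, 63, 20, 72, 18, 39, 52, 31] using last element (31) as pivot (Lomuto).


Pivot: 31
  4 <= 31: advance i (no swap)
  20 <= 31: swap -> [4, 20, 63, 72, 18, 39, 52, 31]
  18 <= 31: swap -> [4, 20, 18, 72, 63, 39, 52, 31]
Place pivot at 3: [4, 20, 18, 31, 63, 39, 52, 72]

Partitioned: [4, 20, 18, 31, 63, 39, 52, 72]


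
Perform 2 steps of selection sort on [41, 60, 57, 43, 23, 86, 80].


Initial: [41, 60, 57, 43, 23, 86, 80]
Step 1: min=23 at 4
  Swap: [23, 60, 57, 43, 41, 86, 80]
Step 2: min=41 at 4
  Swap: [23, 41, 57, 43, 60, 86, 80]

After 2 steps: [23, 41, 57, 43, 60, 86, 80]


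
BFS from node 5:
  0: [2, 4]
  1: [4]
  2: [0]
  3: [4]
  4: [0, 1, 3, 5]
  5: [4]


Visit 5, enqueue [4]
Visit 4, enqueue [0, 1, 3]
Visit 0, enqueue [2]
Visit 1, enqueue []
Visit 3, enqueue []
Visit 2, enqueue []

BFS order: [5, 4, 0, 1, 3, 2]


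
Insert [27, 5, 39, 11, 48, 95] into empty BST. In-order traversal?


Insert 27: root
Insert 5: L from 27
Insert 39: R from 27
Insert 11: L from 27 -> R from 5
Insert 48: R from 27 -> R from 39
Insert 95: R from 27 -> R from 39 -> R from 48

In-order: [5, 11, 27, 39, 48, 95]


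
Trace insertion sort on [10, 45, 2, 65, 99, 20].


Initial: [10, 45, 2, 65, 99, 20]
Insert 45: [10, 45, 2, 65, 99, 20]
Insert 2: [2, 10, 45, 65, 99, 20]
Insert 65: [2, 10, 45, 65, 99, 20]
Insert 99: [2, 10, 45, 65, 99, 20]
Insert 20: [2, 10, 20, 45, 65, 99]

Sorted: [2, 10, 20, 45, 65, 99]


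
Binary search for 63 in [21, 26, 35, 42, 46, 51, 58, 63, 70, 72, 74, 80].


Step 1: lo=0, hi=11, mid=5, val=51
Step 2: lo=6, hi=11, mid=8, val=70
Step 3: lo=6, hi=7, mid=6, val=58
Step 4: lo=7, hi=7, mid=7, val=63

Found at index 7


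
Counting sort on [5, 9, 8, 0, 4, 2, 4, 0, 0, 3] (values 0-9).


Input: [5, 9, 8, 0, 4, 2, 4, 0, 0, 3]
Counts: [3, 0, 1, 1, 2, 1, 0, 0, 1, 1]

Sorted: [0, 0, 0, 2, 3, 4, 4, 5, 8, 9]


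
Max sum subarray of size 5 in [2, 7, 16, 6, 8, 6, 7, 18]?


[0:5]: 39
[1:6]: 43
[2:7]: 43
[3:8]: 45

Max: 45 at [3:8]


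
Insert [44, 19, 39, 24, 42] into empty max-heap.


Insert 44: [44]
Insert 19: [44, 19]
Insert 39: [44, 19, 39]
Insert 24: [44, 24, 39, 19]
Insert 42: [44, 42, 39, 19, 24]

Final heap: [44, 42, 39, 19, 24]


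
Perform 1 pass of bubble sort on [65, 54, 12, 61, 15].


Initial: [65, 54, 12, 61, 15]
Pass 1: [54, 12, 61, 15, 65] (4 swaps)

After 1 pass: [54, 12, 61, 15, 65]


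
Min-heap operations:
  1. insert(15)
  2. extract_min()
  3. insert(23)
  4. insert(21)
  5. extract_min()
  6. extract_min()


insert(15) -> [15]
extract_min()->15, []
insert(23) -> [23]
insert(21) -> [21, 23]
extract_min()->21, [23]
extract_min()->23, []

Final heap: []


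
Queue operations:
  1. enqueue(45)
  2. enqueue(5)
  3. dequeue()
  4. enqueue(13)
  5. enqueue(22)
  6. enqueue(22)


enqueue(45) -> [45]
enqueue(5) -> [45, 5]
dequeue()->45, [5]
enqueue(13) -> [5, 13]
enqueue(22) -> [5, 13, 22]
enqueue(22) -> [5, 13, 22, 22]

Final queue: [5, 13, 22, 22]


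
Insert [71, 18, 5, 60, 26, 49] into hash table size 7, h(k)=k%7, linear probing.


Insert 71: h=1 -> slot 1
Insert 18: h=4 -> slot 4
Insert 5: h=5 -> slot 5
Insert 60: h=4, 2 probes -> slot 6
Insert 26: h=5, 2 probes -> slot 0
Insert 49: h=0, 2 probes -> slot 2

Table: [26, 71, 49, None, 18, 5, 60]


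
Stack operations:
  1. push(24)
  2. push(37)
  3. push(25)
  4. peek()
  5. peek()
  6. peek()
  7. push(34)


push(24) -> [24]
push(37) -> [24, 37]
push(25) -> [24, 37, 25]
peek()->25
peek()->25
peek()->25
push(34) -> [24, 37, 25, 34]

Final stack: [24, 37, 25, 34]


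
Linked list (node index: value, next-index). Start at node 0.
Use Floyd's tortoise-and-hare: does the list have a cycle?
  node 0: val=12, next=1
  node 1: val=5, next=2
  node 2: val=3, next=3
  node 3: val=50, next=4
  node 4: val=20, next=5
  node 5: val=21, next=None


Floyd's tortoise (slow, +1) and hare (fast, +2):
  init: slow=0, fast=0
  step 1: slow=1, fast=2
  step 2: slow=2, fast=4
  step 3: fast 4->5->None, no cycle

Cycle: no


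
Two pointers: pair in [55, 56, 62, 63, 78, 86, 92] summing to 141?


lo=0(55)+hi=6(92)=147
lo=0(55)+hi=5(86)=141

Yes: 55+86=141


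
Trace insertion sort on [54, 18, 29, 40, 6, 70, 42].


Initial: [54, 18, 29, 40, 6, 70, 42]
Insert 18: [18, 54, 29, 40, 6, 70, 42]
Insert 29: [18, 29, 54, 40, 6, 70, 42]
Insert 40: [18, 29, 40, 54, 6, 70, 42]
Insert 6: [6, 18, 29, 40, 54, 70, 42]
Insert 70: [6, 18, 29, 40, 54, 70, 42]
Insert 42: [6, 18, 29, 40, 42, 54, 70]

Sorted: [6, 18, 29, 40, 42, 54, 70]


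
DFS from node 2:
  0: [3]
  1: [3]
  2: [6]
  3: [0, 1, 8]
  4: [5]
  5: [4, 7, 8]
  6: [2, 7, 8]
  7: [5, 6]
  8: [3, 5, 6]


Visit 2, push [6]
Visit 6, push [8, 7]
Visit 7, push [5]
Visit 5, push [8, 4]
Visit 4, push []
Visit 8, push [3]
Visit 3, push [1, 0]
Visit 0, push []
Visit 1, push []

DFS order: [2, 6, 7, 5, 4, 8, 3, 0, 1]


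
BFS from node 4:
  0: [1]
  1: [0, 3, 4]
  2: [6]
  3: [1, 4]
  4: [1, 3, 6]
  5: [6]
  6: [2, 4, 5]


Visit 4, enqueue [1, 3, 6]
Visit 1, enqueue [0]
Visit 3, enqueue []
Visit 6, enqueue [2, 5]
Visit 0, enqueue []
Visit 2, enqueue []
Visit 5, enqueue []

BFS order: [4, 1, 3, 6, 0, 2, 5]


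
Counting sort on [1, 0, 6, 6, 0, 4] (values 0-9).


Input: [1, 0, 6, 6, 0, 4]
Counts: [2, 1, 0, 0, 1, 0, 2, 0, 0, 0]

Sorted: [0, 0, 1, 4, 6, 6]


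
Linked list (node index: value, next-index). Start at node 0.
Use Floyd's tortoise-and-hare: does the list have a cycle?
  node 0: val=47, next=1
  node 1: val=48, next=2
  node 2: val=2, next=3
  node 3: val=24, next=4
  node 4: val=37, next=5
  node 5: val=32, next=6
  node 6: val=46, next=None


Floyd's tortoise (slow, +1) and hare (fast, +2):
  init: slow=0, fast=0
  step 1: slow=1, fast=2
  step 2: slow=2, fast=4
  step 3: slow=3, fast=6
  step 4: fast -> None, no cycle

Cycle: no


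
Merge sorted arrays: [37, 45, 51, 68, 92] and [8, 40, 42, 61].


Take 8 from B
Take 37 from A
Take 40 from B
Take 42 from B
Take 45 from A
Take 51 from A
Take 61 from B

Merged: [8, 37, 40, 42, 45, 51, 61, 68, 92]


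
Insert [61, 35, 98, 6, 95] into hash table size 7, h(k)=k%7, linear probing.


Insert 61: h=5 -> slot 5
Insert 35: h=0 -> slot 0
Insert 98: h=0, 1 probes -> slot 1
Insert 6: h=6 -> slot 6
Insert 95: h=4 -> slot 4

Table: [35, 98, None, None, 95, 61, 6]


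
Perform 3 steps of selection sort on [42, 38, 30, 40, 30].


Initial: [42, 38, 30, 40, 30]
Step 1: min=30 at 2
  Swap: [30, 38, 42, 40, 30]
Step 2: min=30 at 4
  Swap: [30, 30, 42, 40, 38]
Step 3: min=38 at 4
  Swap: [30, 30, 38, 40, 42]

After 3 steps: [30, 30, 38, 40, 42]


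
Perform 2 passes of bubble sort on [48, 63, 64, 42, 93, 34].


Initial: [48, 63, 64, 42, 93, 34]
Pass 1: [48, 63, 42, 64, 34, 93] (2 swaps)
Pass 2: [48, 42, 63, 34, 64, 93] (2 swaps)

After 2 passes: [48, 42, 63, 34, 64, 93]


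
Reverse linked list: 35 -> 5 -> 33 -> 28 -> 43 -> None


Step 1: curr=35, set curr.next=prev(None) | reversed so far: 35
Step 2: curr=5, set curr.next=prev(35) | reversed so far: 5 -> 35
Step 3: curr=33, set curr.next=prev(5) | reversed so far: 33 -> 5 -> 35
Step 4: curr=28, set curr.next=prev(33) | reversed so far: 28 -> 33 -> 5 -> 35
Step 5: curr=43, set curr.next=prev(28) | reversed so far: 43 -> 28 -> 33 -> 5 -> 35

43 -> 28 -> 33 -> 5 -> 35 -> None


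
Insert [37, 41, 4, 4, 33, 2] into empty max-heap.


Insert 37: [37]
Insert 41: [41, 37]
Insert 4: [41, 37, 4]
Insert 4: [41, 37, 4, 4]
Insert 33: [41, 37, 4, 4, 33]
Insert 2: [41, 37, 4, 4, 33, 2]

Final heap: [41, 37, 4, 4, 33, 2]


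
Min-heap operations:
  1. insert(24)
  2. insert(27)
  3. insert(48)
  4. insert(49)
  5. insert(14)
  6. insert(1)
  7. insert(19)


insert(24) -> [24]
insert(27) -> [24, 27]
insert(48) -> [24, 27, 48]
insert(49) -> [24, 27, 48, 49]
insert(14) -> [14, 24, 48, 49, 27]
insert(1) -> [1, 24, 14, 49, 27, 48]
insert(19) -> [1, 24, 14, 49, 27, 48, 19]

Final heap: [1, 24, 14, 49, 27, 48, 19]


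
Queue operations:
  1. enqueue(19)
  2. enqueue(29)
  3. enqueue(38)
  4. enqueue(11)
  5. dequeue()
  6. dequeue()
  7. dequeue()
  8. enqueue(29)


enqueue(19) -> [19]
enqueue(29) -> [19, 29]
enqueue(38) -> [19, 29, 38]
enqueue(11) -> [19, 29, 38, 11]
dequeue()->19, [29, 38, 11]
dequeue()->29, [38, 11]
dequeue()->38, [11]
enqueue(29) -> [11, 29]

Final queue: [11, 29]


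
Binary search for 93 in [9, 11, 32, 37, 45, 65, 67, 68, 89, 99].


Step 1: lo=0, hi=9, mid=4, val=45
Step 2: lo=5, hi=9, mid=7, val=68
Step 3: lo=8, hi=9, mid=8, val=89
Step 4: lo=9, hi=9, mid=9, val=99

Not found


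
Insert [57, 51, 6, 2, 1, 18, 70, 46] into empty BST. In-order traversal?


Insert 57: root
Insert 51: L from 57
Insert 6: L from 57 -> L from 51
Insert 2: L from 57 -> L from 51 -> L from 6
Insert 1: L from 57 -> L from 51 -> L from 6 -> L from 2
Insert 18: L from 57 -> L from 51 -> R from 6
Insert 70: R from 57
Insert 46: L from 57 -> L from 51 -> R from 6 -> R from 18

In-order: [1, 2, 6, 18, 46, 51, 57, 70]


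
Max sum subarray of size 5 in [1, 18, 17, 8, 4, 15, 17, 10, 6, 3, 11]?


[0:5]: 48
[1:6]: 62
[2:7]: 61
[3:8]: 54
[4:9]: 52
[5:10]: 51
[6:11]: 47

Max: 62 at [1:6]


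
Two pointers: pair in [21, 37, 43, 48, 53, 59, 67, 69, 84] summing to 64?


lo=0(21)+hi=8(84)=105
lo=0(21)+hi=7(69)=90
lo=0(21)+hi=6(67)=88
lo=0(21)+hi=5(59)=80
lo=0(21)+hi=4(53)=74
lo=0(21)+hi=3(48)=69
lo=0(21)+hi=2(43)=64

Yes: 21+43=64


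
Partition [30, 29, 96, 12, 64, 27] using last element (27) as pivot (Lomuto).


Pivot: 27
  12 <= 27: swap -> [12, 29, 96, 30, 64, 27]
Place pivot at 1: [12, 27, 96, 30, 64, 29]

Partitioned: [12, 27, 96, 30, 64, 29]


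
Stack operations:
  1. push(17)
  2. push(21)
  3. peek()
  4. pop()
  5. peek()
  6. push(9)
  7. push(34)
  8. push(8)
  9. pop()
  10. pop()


push(17) -> [17]
push(21) -> [17, 21]
peek()->21
pop()->21, [17]
peek()->17
push(9) -> [17, 9]
push(34) -> [17, 9, 34]
push(8) -> [17, 9, 34, 8]
pop()->8, [17, 9, 34]
pop()->34, [17, 9]

Final stack: [17, 9]


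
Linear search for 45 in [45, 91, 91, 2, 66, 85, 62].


i=0: 45==45 found!

Found at 0, 1 comps


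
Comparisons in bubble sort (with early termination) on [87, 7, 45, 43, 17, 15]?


Algorithm: bubble sort (with early termination)
Input: [87, 7, 45, 43, 17, 15]
Sorted: [7, 15, 17, 43, 45, 87]

15


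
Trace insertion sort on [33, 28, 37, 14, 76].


Initial: [33, 28, 37, 14, 76]
Insert 28: [28, 33, 37, 14, 76]
Insert 37: [28, 33, 37, 14, 76]
Insert 14: [14, 28, 33, 37, 76]
Insert 76: [14, 28, 33, 37, 76]

Sorted: [14, 28, 33, 37, 76]


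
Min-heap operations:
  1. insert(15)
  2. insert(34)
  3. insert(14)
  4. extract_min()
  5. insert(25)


insert(15) -> [15]
insert(34) -> [15, 34]
insert(14) -> [14, 34, 15]
extract_min()->14, [15, 34]
insert(25) -> [15, 34, 25]

Final heap: [15, 34, 25]


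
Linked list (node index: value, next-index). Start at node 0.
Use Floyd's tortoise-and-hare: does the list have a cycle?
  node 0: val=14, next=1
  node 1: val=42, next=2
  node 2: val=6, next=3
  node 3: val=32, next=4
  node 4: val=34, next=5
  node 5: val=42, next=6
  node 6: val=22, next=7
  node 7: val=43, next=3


Floyd's tortoise (slow, +1) and hare (fast, +2):
  init: slow=0, fast=0
  step 1: slow=1, fast=2
  step 2: slow=2, fast=4
  step 3: slow=3, fast=6
  step 4: slow=4, fast=3
  step 5: slow=5, fast=5
  slow == fast at node 5: cycle detected

Cycle: yes


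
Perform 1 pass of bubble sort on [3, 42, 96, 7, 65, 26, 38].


Initial: [3, 42, 96, 7, 65, 26, 38]
Pass 1: [3, 42, 7, 65, 26, 38, 96] (4 swaps)

After 1 pass: [3, 42, 7, 65, 26, 38, 96]


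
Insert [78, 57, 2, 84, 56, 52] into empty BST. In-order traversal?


Insert 78: root
Insert 57: L from 78
Insert 2: L from 78 -> L from 57
Insert 84: R from 78
Insert 56: L from 78 -> L from 57 -> R from 2
Insert 52: L from 78 -> L from 57 -> R from 2 -> L from 56

In-order: [2, 52, 56, 57, 78, 84]


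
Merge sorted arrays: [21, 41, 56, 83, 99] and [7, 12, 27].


Take 7 from B
Take 12 from B
Take 21 from A
Take 27 from B

Merged: [7, 12, 21, 27, 41, 56, 83, 99]


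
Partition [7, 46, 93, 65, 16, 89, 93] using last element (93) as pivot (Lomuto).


Pivot: 93
  7 <= 93: advance i (no swap)
  46 <= 93: advance i (no swap)
  93 <= 93: advance i (no swap)
  65 <= 93: advance i (no swap)
  16 <= 93: advance i (no swap)
  89 <= 93: advance i (no swap)
Place pivot at 6: [7, 46, 93, 65, 16, 89, 93]

Partitioned: [7, 46, 93, 65, 16, 89, 93]


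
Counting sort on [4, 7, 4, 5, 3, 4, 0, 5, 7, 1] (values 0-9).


Input: [4, 7, 4, 5, 3, 4, 0, 5, 7, 1]
Counts: [1, 1, 0, 1, 3, 2, 0, 2, 0, 0]

Sorted: [0, 1, 3, 4, 4, 4, 5, 5, 7, 7]


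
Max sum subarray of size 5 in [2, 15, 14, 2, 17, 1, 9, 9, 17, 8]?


[0:5]: 50
[1:6]: 49
[2:7]: 43
[3:8]: 38
[4:9]: 53
[5:10]: 44

Max: 53 at [4:9]


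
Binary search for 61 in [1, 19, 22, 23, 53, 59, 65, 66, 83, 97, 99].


Step 1: lo=0, hi=10, mid=5, val=59
Step 2: lo=6, hi=10, mid=8, val=83
Step 3: lo=6, hi=7, mid=6, val=65

Not found


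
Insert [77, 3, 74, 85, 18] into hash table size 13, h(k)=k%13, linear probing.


Insert 77: h=12 -> slot 12
Insert 3: h=3 -> slot 3
Insert 74: h=9 -> slot 9
Insert 85: h=7 -> slot 7
Insert 18: h=5 -> slot 5

Table: [None, None, None, 3, None, 18, None, 85, None, 74, None, None, 77]


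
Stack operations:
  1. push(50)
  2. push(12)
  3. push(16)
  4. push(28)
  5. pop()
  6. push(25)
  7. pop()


push(50) -> [50]
push(12) -> [50, 12]
push(16) -> [50, 12, 16]
push(28) -> [50, 12, 16, 28]
pop()->28, [50, 12, 16]
push(25) -> [50, 12, 16, 25]
pop()->25, [50, 12, 16]

Final stack: [50, 12, 16]


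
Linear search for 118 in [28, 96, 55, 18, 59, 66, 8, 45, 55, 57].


i=0: 28!=118
i=1: 96!=118
i=2: 55!=118
i=3: 18!=118
i=4: 59!=118
i=5: 66!=118
i=6: 8!=118
i=7: 45!=118
i=8: 55!=118
i=9: 57!=118

Not found, 10 comps


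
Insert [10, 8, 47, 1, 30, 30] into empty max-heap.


Insert 10: [10]
Insert 8: [10, 8]
Insert 47: [47, 8, 10]
Insert 1: [47, 8, 10, 1]
Insert 30: [47, 30, 10, 1, 8]
Insert 30: [47, 30, 30, 1, 8, 10]

Final heap: [47, 30, 30, 1, 8, 10]


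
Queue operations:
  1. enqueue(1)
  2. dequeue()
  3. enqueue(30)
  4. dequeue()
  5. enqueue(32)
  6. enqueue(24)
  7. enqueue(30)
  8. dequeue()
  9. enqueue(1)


enqueue(1) -> [1]
dequeue()->1, []
enqueue(30) -> [30]
dequeue()->30, []
enqueue(32) -> [32]
enqueue(24) -> [32, 24]
enqueue(30) -> [32, 24, 30]
dequeue()->32, [24, 30]
enqueue(1) -> [24, 30, 1]

Final queue: [24, 30, 1]


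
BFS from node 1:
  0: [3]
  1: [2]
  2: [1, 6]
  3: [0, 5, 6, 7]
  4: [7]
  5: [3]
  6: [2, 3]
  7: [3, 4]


Visit 1, enqueue [2]
Visit 2, enqueue [6]
Visit 6, enqueue [3]
Visit 3, enqueue [0, 5, 7]
Visit 0, enqueue []
Visit 5, enqueue []
Visit 7, enqueue [4]
Visit 4, enqueue []

BFS order: [1, 2, 6, 3, 0, 5, 7, 4]


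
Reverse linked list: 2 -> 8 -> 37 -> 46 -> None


Step 1: curr=2, set curr.next=prev(None) | reversed so far: 2
Step 2: curr=8, set curr.next=prev(2) | reversed so far: 8 -> 2
Step 3: curr=37, set curr.next=prev(8) | reversed so far: 37 -> 8 -> 2
Step 4: curr=46, set curr.next=prev(37) | reversed so far: 46 -> 37 -> 8 -> 2

46 -> 37 -> 8 -> 2 -> None


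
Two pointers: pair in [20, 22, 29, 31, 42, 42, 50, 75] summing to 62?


lo=0(20)+hi=7(75)=95
lo=0(20)+hi=6(50)=70
lo=0(20)+hi=5(42)=62

Yes: 20+42=62


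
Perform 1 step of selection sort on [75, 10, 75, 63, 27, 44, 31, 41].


Initial: [75, 10, 75, 63, 27, 44, 31, 41]
Step 1: min=10 at 1
  Swap: [10, 75, 75, 63, 27, 44, 31, 41]

After 1 step: [10, 75, 75, 63, 27, 44, 31, 41]


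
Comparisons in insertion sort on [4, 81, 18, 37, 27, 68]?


Algorithm: insertion sort
Input: [4, 81, 18, 37, 27, 68]
Sorted: [4, 18, 27, 37, 68, 81]

10


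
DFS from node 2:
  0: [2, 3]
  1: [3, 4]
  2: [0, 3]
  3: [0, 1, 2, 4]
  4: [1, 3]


Visit 2, push [3, 0]
Visit 0, push [3]
Visit 3, push [4, 1]
Visit 1, push [4]
Visit 4, push []

DFS order: [2, 0, 3, 1, 4]


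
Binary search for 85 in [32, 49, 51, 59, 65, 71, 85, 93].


Step 1: lo=0, hi=7, mid=3, val=59
Step 2: lo=4, hi=7, mid=5, val=71
Step 3: lo=6, hi=7, mid=6, val=85

Found at index 6


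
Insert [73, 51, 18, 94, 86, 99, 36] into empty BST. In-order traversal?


Insert 73: root
Insert 51: L from 73
Insert 18: L from 73 -> L from 51
Insert 94: R from 73
Insert 86: R from 73 -> L from 94
Insert 99: R from 73 -> R from 94
Insert 36: L from 73 -> L from 51 -> R from 18

In-order: [18, 36, 51, 73, 86, 94, 99]


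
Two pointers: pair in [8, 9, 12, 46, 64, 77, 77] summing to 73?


lo=0(8)+hi=6(77)=85
lo=0(8)+hi=5(77)=85
lo=0(8)+hi=4(64)=72
lo=1(9)+hi=4(64)=73

Yes: 9+64=73


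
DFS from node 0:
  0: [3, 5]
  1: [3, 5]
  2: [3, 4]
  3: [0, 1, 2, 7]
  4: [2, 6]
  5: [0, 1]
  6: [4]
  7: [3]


Visit 0, push [5, 3]
Visit 3, push [7, 2, 1]
Visit 1, push [5]
Visit 5, push []
Visit 2, push [4]
Visit 4, push [6]
Visit 6, push []
Visit 7, push []

DFS order: [0, 3, 1, 5, 2, 4, 6, 7]


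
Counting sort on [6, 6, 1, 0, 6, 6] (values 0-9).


Input: [6, 6, 1, 0, 6, 6]
Counts: [1, 1, 0, 0, 0, 0, 4, 0, 0, 0]

Sorted: [0, 1, 6, 6, 6, 6]


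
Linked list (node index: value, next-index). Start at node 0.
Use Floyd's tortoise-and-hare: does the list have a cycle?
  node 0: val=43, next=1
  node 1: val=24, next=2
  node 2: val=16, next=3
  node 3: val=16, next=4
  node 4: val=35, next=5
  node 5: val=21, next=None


Floyd's tortoise (slow, +1) and hare (fast, +2):
  init: slow=0, fast=0
  step 1: slow=1, fast=2
  step 2: slow=2, fast=4
  step 3: fast 4->5->None, no cycle

Cycle: no


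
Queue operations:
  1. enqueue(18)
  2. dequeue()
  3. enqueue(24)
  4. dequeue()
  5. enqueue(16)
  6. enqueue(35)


enqueue(18) -> [18]
dequeue()->18, []
enqueue(24) -> [24]
dequeue()->24, []
enqueue(16) -> [16]
enqueue(35) -> [16, 35]

Final queue: [16, 35]


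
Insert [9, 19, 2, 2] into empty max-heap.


Insert 9: [9]
Insert 19: [19, 9]
Insert 2: [19, 9, 2]
Insert 2: [19, 9, 2, 2]

Final heap: [19, 9, 2, 2]


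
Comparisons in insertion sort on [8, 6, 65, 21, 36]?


Algorithm: insertion sort
Input: [8, 6, 65, 21, 36]
Sorted: [6, 8, 21, 36, 65]

6


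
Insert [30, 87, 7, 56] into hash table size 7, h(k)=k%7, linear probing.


Insert 30: h=2 -> slot 2
Insert 87: h=3 -> slot 3
Insert 7: h=0 -> slot 0
Insert 56: h=0, 1 probes -> slot 1

Table: [7, 56, 30, 87, None, None, None]


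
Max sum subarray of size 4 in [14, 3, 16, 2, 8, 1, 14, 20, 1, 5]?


[0:4]: 35
[1:5]: 29
[2:6]: 27
[3:7]: 25
[4:8]: 43
[5:9]: 36
[6:10]: 40

Max: 43 at [4:8]


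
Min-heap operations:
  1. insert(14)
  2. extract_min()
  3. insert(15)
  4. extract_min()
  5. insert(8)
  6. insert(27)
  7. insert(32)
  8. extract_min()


insert(14) -> [14]
extract_min()->14, []
insert(15) -> [15]
extract_min()->15, []
insert(8) -> [8]
insert(27) -> [8, 27]
insert(32) -> [8, 27, 32]
extract_min()->8, [27, 32]

Final heap: [27, 32]


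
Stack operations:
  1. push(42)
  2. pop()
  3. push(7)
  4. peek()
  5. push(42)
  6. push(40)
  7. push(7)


push(42) -> [42]
pop()->42, []
push(7) -> [7]
peek()->7
push(42) -> [7, 42]
push(40) -> [7, 42, 40]
push(7) -> [7, 42, 40, 7]

Final stack: [7, 42, 40, 7]


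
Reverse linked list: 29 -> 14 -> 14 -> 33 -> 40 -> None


Step 1: curr=29, set curr.next=prev(None) | reversed so far: 29
Step 2: curr=14, set curr.next=prev(29) | reversed so far: 14 -> 29
Step 3: curr=14, set curr.next=prev(14) | reversed so far: 14 -> 14 -> 29
Step 4: curr=33, set curr.next=prev(14) | reversed so far: 33 -> 14 -> 14 -> 29
Step 5: curr=40, set curr.next=prev(33) | reversed so far: 40 -> 33 -> 14 -> 14 -> 29

40 -> 33 -> 14 -> 14 -> 29 -> None


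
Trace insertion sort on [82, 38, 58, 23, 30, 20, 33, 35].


Initial: [82, 38, 58, 23, 30, 20, 33, 35]
Insert 38: [38, 82, 58, 23, 30, 20, 33, 35]
Insert 58: [38, 58, 82, 23, 30, 20, 33, 35]
Insert 23: [23, 38, 58, 82, 30, 20, 33, 35]
Insert 30: [23, 30, 38, 58, 82, 20, 33, 35]
Insert 20: [20, 23, 30, 38, 58, 82, 33, 35]
Insert 33: [20, 23, 30, 33, 38, 58, 82, 35]
Insert 35: [20, 23, 30, 33, 35, 38, 58, 82]

Sorted: [20, 23, 30, 33, 35, 38, 58, 82]


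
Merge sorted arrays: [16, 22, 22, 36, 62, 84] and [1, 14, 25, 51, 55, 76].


Take 1 from B
Take 14 from B
Take 16 from A
Take 22 from A
Take 22 from A
Take 25 from B
Take 36 from A
Take 51 from B
Take 55 from B
Take 62 from A
Take 76 from B

Merged: [1, 14, 16, 22, 22, 25, 36, 51, 55, 62, 76, 84]


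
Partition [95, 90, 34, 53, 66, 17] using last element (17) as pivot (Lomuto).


Pivot: 17
Place pivot at 0: [17, 90, 34, 53, 66, 95]

Partitioned: [17, 90, 34, 53, 66, 95]


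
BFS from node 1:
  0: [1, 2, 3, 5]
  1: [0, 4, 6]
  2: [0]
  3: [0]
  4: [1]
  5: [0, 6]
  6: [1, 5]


Visit 1, enqueue [0, 4, 6]
Visit 0, enqueue [2, 3, 5]
Visit 4, enqueue []
Visit 6, enqueue []
Visit 2, enqueue []
Visit 3, enqueue []
Visit 5, enqueue []

BFS order: [1, 0, 4, 6, 2, 3, 5]


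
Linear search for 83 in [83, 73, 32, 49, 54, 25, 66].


i=0: 83==83 found!

Found at 0, 1 comps


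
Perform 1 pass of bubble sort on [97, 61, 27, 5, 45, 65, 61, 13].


Initial: [97, 61, 27, 5, 45, 65, 61, 13]
Pass 1: [61, 27, 5, 45, 65, 61, 13, 97] (7 swaps)

After 1 pass: [61, 27, 5, 45, 65, 61, 13, 97]


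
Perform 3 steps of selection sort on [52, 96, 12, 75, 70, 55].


Initial: [52, 96, 12, 75, 70, 55]
Step 1: min=12 at 2
  Swap: [12, 96, 52, 75, 70, 55]
Step 2: min=52 at 2
  Swap: [12, 52, 96, 75, 70, 55]
Step 3: min=55 at 5
  Swap: [12, 52, 55, 75, 70, 96]

After 3 steps: [12, 52, 55, 75, 70, 96]


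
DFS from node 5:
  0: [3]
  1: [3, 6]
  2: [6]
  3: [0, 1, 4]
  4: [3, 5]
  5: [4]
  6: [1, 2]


Visit 5, push [4]
Visit 4, push [3]
Visit 3, push [1, 0]
Visit 0, push []
Visit 1, push [6]
Visit 6, push [2]
Visit 2, push []

DFS order: [5, 4, 3, 0, 1, 6, 2]


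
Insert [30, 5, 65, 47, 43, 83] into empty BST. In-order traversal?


Insert 30: root
Insert 5: L from 30
Insert 65: R from 30
Insert 47: R from 30 -> L from 65
Insert 43: R from 30 -> L from 65 -> L from 47
Insert 83: R from 30 -> R from 65

In-order: [5, 30, 43, 47, 65, 83]


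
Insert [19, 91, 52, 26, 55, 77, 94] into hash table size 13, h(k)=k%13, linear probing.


Insert 19: h=6 -> slot 6
Insert 91: h=0 -> slot 0
Insert 52: h=0, 1 probes -> slot 1
Insert 26: h=0, 2 probes -> slot 2
Insert 55: h=3 -> slot 3
Insert 77: h=12 -> slot 12
Insert 94: h=3, 1 probes -> slot 4

Table: [91, 52, 26, 55, 94, None, 19, None, None, None, None, None, 77]


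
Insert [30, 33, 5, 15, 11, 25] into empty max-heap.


Insert 30: [30]
Insert 33: [33, 30]
Insert 5: [33, 30, 5]
Insert 15: [33, 30, 5, 15]
Insert 11: [33, 30, 5, 15, 11]
Insert 25: [33, 30, 25, 15, 11, 5]

Final heap: [33, 30, 25, 15, 11, 5]


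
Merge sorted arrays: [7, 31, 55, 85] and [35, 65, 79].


Take 7 from A
Take 31 from A
Take 35 from B
Take 55 from A
Take 65 from B
Take 79 from B

Merged: [7, 31, 35, 55, 65, 79, 85]


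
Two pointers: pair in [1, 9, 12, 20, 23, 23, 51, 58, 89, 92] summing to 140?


lo=0(1)+hi=9(92)=93
lo=1(9)+hi=9(92)=101
lo=2(12)+hi=9(92)=104
lo=3(20)+hi=9(92)=112
lo=4(23)+hi=9(92)=115
lo=5(23)+hi=9(92)=115
lo=6(51)+hi=9(92)=143
lo=6(51)+hi=8(89)=140

Yes: 51+89=140


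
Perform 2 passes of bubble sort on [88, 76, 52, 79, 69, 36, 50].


Initial: [88, 76, 52, 79, 69, 36, 50]
Pass 1: [76, 52, 79, 69, 36, 50, 88] (6 swaps)
Pass 2: [52, 76, 69, 36, 50, 79, 88] (4 swaps)

After 2 passes: [52, 76, 69, 36, 50, 79, 88]


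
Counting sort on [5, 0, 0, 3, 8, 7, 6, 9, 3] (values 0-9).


Input: [5, 0, 0, 3, 8, 7, 6, 9, 3]
Counts: [2, 0, 0, 2, 0, 1, 1, 1, 1, 1]

Sorted: [0, 0, 3, 3, 5, 6, 7, 8, 9]


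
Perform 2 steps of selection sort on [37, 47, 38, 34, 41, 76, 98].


Initial: [37, 47, 38, 34, 41, 76, 98]
Step 1: min=34 at 3
  Swap: [34, 47, 38, 37, 41, 76, 98]
Step 2: min=37 at 3
  Swap: [34, 37, 38, 47, 41, 76, 98]

After 2 steps: [34, 37, 38, 47, 41, 76, 98]


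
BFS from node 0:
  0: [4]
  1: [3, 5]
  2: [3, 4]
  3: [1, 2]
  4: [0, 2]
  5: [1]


Visit 0, enqueue [4]
Visit 4, enqueue [2]
Visit 2, enqueue [3]
Visit 3, enqueue [1]
Visit 1, enqueue [5]
Visit 5, enqueue []

BFS order: [0, 4, 2, 3, 1, 5]


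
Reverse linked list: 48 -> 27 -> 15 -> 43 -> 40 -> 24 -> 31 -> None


Step 1: curr=48, set curr.next=prev(None) | reversed so far: 48
Step 2: curr=27, set curr.next=prev(48) | reversed so far: 27 -> 48
Step 3: curr=15, set curr.next=prev(27) | reversed so far: 15 -> 27 -> 48
Step 4: curr=43, set curr.next=prev(15) | reversed so far: 43 -> 15 -> 27 -> 48
Step 5: curr=40, set curr.next=prev(43) | reversed so far: 40 -> 43 -> 15 -> 27 -> 48
Step 6: curr=24, set curr.next=prev(40) | reversed so far: 24 -> 40 -> 43 -> 15 -> 27 -> 48
Step 7: curr=31, set curr.next=prev(24) | reversed so far: 31 -> 24 -> 40 -> 43 -> 15 -> 27 -> 48

31 -> 24 -> 40 -> 43 -> 15 -> 27 -> 48 -> None
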